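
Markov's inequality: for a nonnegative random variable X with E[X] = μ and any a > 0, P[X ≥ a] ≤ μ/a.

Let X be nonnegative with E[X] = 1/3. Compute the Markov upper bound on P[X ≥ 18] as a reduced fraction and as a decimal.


μ = E[X] = 1/3, a = 18.
Markov: P[X ≥ 18] ≤ μ/a = (1/3)/18 = 1/54.
Numerically: ≈ 0.01852.
(Since a = 18 > μ = 0.33333, the bound 1/54 is < 1 and informative.)

P[X ≥ 18] ≤ 1/54 ≈ 0.01852.


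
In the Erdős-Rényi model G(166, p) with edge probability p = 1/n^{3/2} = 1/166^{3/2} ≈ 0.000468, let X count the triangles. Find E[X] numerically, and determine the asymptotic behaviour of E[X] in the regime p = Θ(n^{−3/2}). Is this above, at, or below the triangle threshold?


Number of potential triangles: C(166, 3) = 748660.
Each occurs with probability p³ ≈ (0.000468)³ ≈ 1.02215e-10.
By linearity: E[X] = C(166, 3)·p³ ≈ 748660 · 1.02215e-10 ≈ 0.000.
Since α = 3/2 > 1, p = c/n^{3/2} = o(1/n) is below the triangle threshold p ~ 1/n. Asymptotically E[X] ~ (c³/6)·n^{3(1−α)} = (1³/6)·n^{-1.5} → 0, so by Markov's inequality G has no triangles w.h.p.

E[X] ≈ 0.000; in regime p = Θ(1/n^{3/2}) E[X] tends to 0 (below the triangle threshold p ~ 1/n).


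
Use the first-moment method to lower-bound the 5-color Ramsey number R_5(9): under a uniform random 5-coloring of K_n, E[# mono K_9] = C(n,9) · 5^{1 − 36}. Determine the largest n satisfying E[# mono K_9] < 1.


We need C(n, 9) · 5^{1 − 36} < 1, i.e. C(n, 9) < 5^{36 − 1} = 2910383045673370361328125.
Check values of n near the boundary:
  n = 2167: C(2167, 9) = 2855899084841489792706810; 2855899084841489792706810 < 2910383045673370361328125? YES
  n = 2168: C(2168, 9) = 2867804175977929537095120; 2867804175977929537095120 < 2910383045673370361328125? YES
  n = 2169: C(2169, 9) = 2879753360044504243499683; 2879753360044504243499683 < 2910383045673370361328125? YES
  n = 2170: C(2170, 9) = 2891746779868845075610510; 2891746779868845075610510 < 2910383045673370361328125? YES
  n = 2171: C(2171, 9) = 2903784578674959601827205; 2903784578674959601827205 < 2910383045673370361328125? YES
  n = 2172: C(2172, 9) = 2915866900084148060642020; 2915866900084148060642020 < 2910383045673370361328125? NO
The largest n with C(n, 9) < 2910383045673370361328125 is n = 2171 (where E[X] = 580756915734991920365441/582076609134674072265625 ≈ 0.9977328). Hence R_5(9) > 2171, i.e. R_5(9) ≥ 2172.

Largest n = 2171; hence R_5(9) > 2171.


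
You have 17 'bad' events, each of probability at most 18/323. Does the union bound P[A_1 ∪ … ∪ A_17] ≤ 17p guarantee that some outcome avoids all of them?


Union bound: P[∪_{i=1}^{17} A_i] ≤ Σ_i P[A_i] ≤ 17·p = 17·(18/323) = 18/19.
Numerically: 18/19 ≈ 0.9473684.
Is 18/19 < 1? YES.
Since P[∪ A_i] ≤ 18/19 < 1, the complement has P[∩ A_i^c] ≥ 1 − 18/19 = 1/19 > 0, so some outcome avoids every A_i.

17·p = 18/19 ≈ 0.9473684; existence CERTIFIED by the union bound.


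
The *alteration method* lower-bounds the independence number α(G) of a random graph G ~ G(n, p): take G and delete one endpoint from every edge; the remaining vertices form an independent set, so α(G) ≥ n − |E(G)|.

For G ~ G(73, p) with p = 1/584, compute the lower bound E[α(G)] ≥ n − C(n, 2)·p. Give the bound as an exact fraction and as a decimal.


E[|E(G)|] = C(73, 2)·p = 2628 · (1/584) = 9/2.
E[α(G)] ≥ n − E[|E(G)|] = 73 − 9/2 = 137/2.
Numerically: ≈ 68.500.
(This is only a lower bound; the true E[α(G)] may be larger.)

E[α(G)] ≥ 137/2 ≈ 68.500.


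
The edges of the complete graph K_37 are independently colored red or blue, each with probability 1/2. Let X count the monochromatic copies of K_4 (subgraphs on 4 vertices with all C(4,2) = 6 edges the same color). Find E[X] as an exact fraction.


Let X = Σ_S X_S over the C(37, 4) = 66045 subsets S of size 4, where X_S = 1 if the K_4 on S is monochromatic.
For a fixed S, the K_4 on S has C(4, 2) = 6 edges. P[all 6 edges red] = (1/2)^6, and likewise for blue, so P[monochromatic] = 2·(1/2)^6 = 2^{1 − 6} = 1/32.
By linearity of expectation: E[X] = C(37, 4) · 2^{1 − 6} = 66045 · 1/32 = 66045/32.
Numerically: E[X] ≈ 2063.906250.

E[X] = C(37,4)·2^(1−C(4,2)) = 66045/32 ≈ 2063.906250.


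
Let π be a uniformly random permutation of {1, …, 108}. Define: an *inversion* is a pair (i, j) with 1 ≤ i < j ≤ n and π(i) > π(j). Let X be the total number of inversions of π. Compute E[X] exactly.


Write X = Σ X_I over the C(108, 2) = 5778 pairs i < j, with X_I the indicator of one inversion.
There are 5778 indicators.
For each fixed pair i < j, the values π(i) and π(j) are two distinct elements of {1, …, 108} in uniformly random order; by symmetry P[π(i) > π(j)] = 1/2.
By linearity: E[X] = 5778 · (1/2) = C(108, 2) · (1/2) = 5778/2 = 2889 ≈ 2889.0000.

E[X] = 2889 = 2889.0000.


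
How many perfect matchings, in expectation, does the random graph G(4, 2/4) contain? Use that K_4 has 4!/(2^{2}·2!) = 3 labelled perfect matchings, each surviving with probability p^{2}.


K_4 has 4!/(2^{2}·2!) = 3 labelled perfect matchings.
For each such perfect matching H, let X_H = 1 if all 2 edges of H are present in G. Then P[X_H = 1] = p^{2} = (1/2)^{2} = 1/4.
By linearity of expectation: E[X] = Σ_H E[X_H] = 3 · p^{2} = 3 · 1/4 = 3/4.
Numerically: E[X] ≈ 0.75.

E[X] = 3 · (1/2)^{2} = 3/4 ≈ 0.75.


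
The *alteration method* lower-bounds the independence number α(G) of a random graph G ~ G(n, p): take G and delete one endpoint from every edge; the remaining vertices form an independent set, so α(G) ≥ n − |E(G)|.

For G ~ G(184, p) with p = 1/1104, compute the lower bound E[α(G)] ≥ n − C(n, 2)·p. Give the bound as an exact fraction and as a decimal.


E[|E(G)|] = C(184, 2)·p = 16836 · (1/1104) = 61/4.
E[α(G)] ≥ n − E[|E(G)|] = 184 − 61/4 = 675/4.
Numerically: ≈ 168.75000.
(This is only a lower bound; the true E[α(G)] may be larger.)

E[α(G)] ≥ 675/4 ≈ 168.75000.


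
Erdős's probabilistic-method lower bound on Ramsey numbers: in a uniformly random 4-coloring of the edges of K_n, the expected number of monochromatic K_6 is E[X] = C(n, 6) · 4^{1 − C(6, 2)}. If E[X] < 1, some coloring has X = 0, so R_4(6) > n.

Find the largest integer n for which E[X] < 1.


We need C(n, 6) · 4^{1 − 15} < 1, i.e. C(n, 6) < 4^{15 − 1} = 268435456.
Check values of n near the boundary:
  n = 75: C(75, 6) = 201359550; 201359550 < 268435456? YES
  n = 76: C(76, 6) = 218618940; 218618940 < 268435456? YES
  n = 77: C(77, 6) = 237093780; 237093780 < 268435456? YES
  n = 78: C(78, 6) = 256851595; 256851595 < 268435456? YES
  n = 79: C(79, 6) = 277962685; 277962685 < 268435456? NO
The largest n with C(n, 6) < 268435456 is n = 78 (where E[X] = 256851595/268435456 ≈ 0.95685). Hence R_4(6) > 78, i.e. R_4(6) ≥ 79.

Largest n = 78; hence R_4(6) > 78.


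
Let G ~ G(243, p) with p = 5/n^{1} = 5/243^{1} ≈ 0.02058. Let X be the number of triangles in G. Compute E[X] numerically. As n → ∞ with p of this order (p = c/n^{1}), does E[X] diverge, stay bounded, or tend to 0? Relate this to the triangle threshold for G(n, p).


Number of potential triangles: C(243, 3) = 2362041.
Each occurs with probability p³ ≈ (0.02058)³ ≈ 8.711465e-06.
By linearity: E[X] = C(243, 3)·p³ ≈ 2362041 · 8.711465e-06 ≈ 20.5768.
Here α = 1, so p = 5/n is exactly at the triangle threshold p ~ 1/n. Asymptotically E[X] → c³/6 = 5³/6 = 125/6 ≈ 20.8333, a bounded constant. In this regime the triangle count is asymptotically Poisson(c³/6).

E[X] ≈ 20.5768; in regime p = Θ(1/n^{1}) E[X] stays bounded (at the triangle threshold p ~ 1/n).


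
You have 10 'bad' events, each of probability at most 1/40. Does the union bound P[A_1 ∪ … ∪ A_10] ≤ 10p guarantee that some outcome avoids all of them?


Union bound: P[∪_{i=1}^{10} A_i] ≤ Σ_i P[A_i] ≤ 10·p = 10·(1/40) = 1/4.
Numerically: 1/4 ≈ 0.25000.
Is 1/4 < 1? YES.
Since P[∪ A_i] ≤ 1/4 < 1, the complement has P[∩ A_i^c] ≥ 1 − 1/4 = 3/4 > 0, so some outcome avoids every A_i.

10·p = 1/4 ≈ 0.25000; existence CERTIFIED by the union bound.


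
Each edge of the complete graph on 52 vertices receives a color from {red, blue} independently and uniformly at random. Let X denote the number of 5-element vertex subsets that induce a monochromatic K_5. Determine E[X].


Let X = Σ_S X_S over the C(52, 5) = 2598960 subsets S of size 5, where X_S = 1 if the K_5 on S is monochromatic.
For a fixed S, the K_5 on S has C(5, 2) = 10 edges. P[all 10 edges red] = (1/2)^10, and likewise for blue, so P[monochromatic] = 2·(1/2)^10 = 2^{1 − 10} = 1/512.
Summing: E[X] = C(52, 5) · 2^{1 − 10} = 2598960 · 1/512 = 162435/32.
Numerically: E[X] ≈ 5076.093750.

E[X] = C(52,5)·2^(1−C(5,2)) = 162435/32 ≈ 5076.093750.


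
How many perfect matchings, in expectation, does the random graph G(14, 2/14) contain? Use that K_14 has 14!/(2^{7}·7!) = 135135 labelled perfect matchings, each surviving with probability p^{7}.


K_14 has 14!/(2^{7}·7!) = 135135 labelled perfect matchings.
For each such perfect matching H, let X_H = 1 if all 7 edges of H are present in G. Then P[X_H = 1] = p^{7} = (1/7)^{7} = 1/823543.
By linearity: E[X] = Σ_H E[X_H] = 135135 · p^{7} = 135135 · 1/823543 = 19305/117649.
Numerically: E[X] ≈ 0.1641.

E[X] = 135135 · (1/7)^{7} = 19305/117649 ≈ 0.1641.


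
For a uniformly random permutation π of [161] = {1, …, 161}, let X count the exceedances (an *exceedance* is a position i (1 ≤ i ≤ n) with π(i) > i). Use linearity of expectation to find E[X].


Write X = Σ_{i=1}^{161} X_i, where X_i = 1_{π(i) > i}.
For each fixed i, π(i) is uniform over {1, …, 161} (marginal of a uniform permutation), so P[π(i) > i] = (n − i)/n. Summing: Σ_{i=1}^{161} (n − i)/n = (0 + 1 + … + 160)/161 = 161(161 − 1)/(2·161) = (161 − 1)/2.
Hence E[X] = Σ_{i=1}^{161} (161 − i)/161 = 80 ≈ 80.00000.

E[X] = 80 = 80.00000.


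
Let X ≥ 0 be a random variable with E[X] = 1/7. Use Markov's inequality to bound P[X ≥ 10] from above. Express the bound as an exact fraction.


μ = E[X] = 1/7, a = 10.
Markov: P[X ≥ 10] ≤ μ/a = (1/7)/10 = 1/70.
Numerically: ≈ 0.014286.
(Since a = 10 > μ = 0.142857, the bound 1/70 is < 1 and informative.)

P[X ≥ 10] ≤ 1/70 ≈ 0.014286.


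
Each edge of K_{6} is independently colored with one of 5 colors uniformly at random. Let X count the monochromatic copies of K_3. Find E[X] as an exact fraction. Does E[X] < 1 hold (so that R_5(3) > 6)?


E[X] = C(6, 3) · 5^{1 − 3} = 20 · 5^{−2} = 20/25.
As a reduced fraction: E[X] = 4/5 ≈ 0.800.
Is E[X] < 1? YES.
Since E[X] < 1, there exists a 5-coloring of K_{6} with no monochromatic K_3; hence R_5(3) > 6.

E[X] = 4/5 ≈ 0.800; E[X] < 1, so R_5(3) > 6.


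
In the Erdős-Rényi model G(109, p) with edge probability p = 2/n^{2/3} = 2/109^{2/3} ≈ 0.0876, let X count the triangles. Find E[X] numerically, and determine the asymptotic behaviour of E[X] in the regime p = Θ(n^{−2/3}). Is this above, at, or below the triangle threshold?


Number of potential triangles: C(109, 3) = 209934.
Each occurs with probability p³ ≈ (0.0876)³ ≈ 6.73344e-04.
By linearity: E[X] = C(109, 3)·p³ ≈ 209934 · 6.73344e-04 ≈ 141.358.
Since α = 2/3 < 1, p = c/n^{2/3} ≫ 1/n is above the triangle threshold p ~ 1/n. Asymptotically E[X] ~ (c³/6)·n^{3(1−α)} = (2³/6)·n^{1} → ∞; triangles are abundant w.h.p.

E[X] ≈ 141.358; in regime p = Θ(1/n^{2/3}) E[X] diverges (above the triangle threshold p ~ 1/n).


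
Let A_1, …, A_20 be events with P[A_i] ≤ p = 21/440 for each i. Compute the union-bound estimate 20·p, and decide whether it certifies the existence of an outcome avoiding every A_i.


Union bound: P[∪_{i=1}^{20} A_i] ≤ Σ_i P[A_i] ≤ 20·p = 20·(21/440) = 21/22.
Numerically: 21/22 ≈ 0.954545.
Is 21/22 < 1? YES.
Since P[∪ A_i] ≤ 21/22 < 1, the complement has P[∩ A_i^c] ≥ 1 − 21/22 = 1/22 > 0, so some outcome avoids every A_i.

20·p = 21/22 ≈ 0.954545; existence CERTIFIED by the union bound.


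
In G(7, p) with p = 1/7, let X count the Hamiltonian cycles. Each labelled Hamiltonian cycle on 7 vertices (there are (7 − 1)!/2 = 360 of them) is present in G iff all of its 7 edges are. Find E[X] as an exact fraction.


K_7 has (7 − 1)!/2 = 360 labelled Hamiltonian cycles.
For each such Hamiltonian cycle H, let X_H = 1 if all 7 edges of H are present in G. Then P[X_H = 1] = p^{7} = (1/7)^{7} = 1/823543.
By linearity: E[X] = Σ_H E[X_H] = 360 · p^{7} = 360 · 1/823543 = 360/823543.
Numerically: E[X] ≈ 0.00043714.

E[X] = 360 · (1/7)^{7} = 360/823543 ≈ 0.00043714.


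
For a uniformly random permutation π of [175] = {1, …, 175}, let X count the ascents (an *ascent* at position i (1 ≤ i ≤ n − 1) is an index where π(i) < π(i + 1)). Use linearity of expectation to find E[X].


Write X = Σ X_I over i = 1, …, 174, with X_I the indicator of one ascent.
There are 174 indicators.
For each fixed i, the pair (π(i), π(i+1)) is a uniformly random ordered pair of distinct values from {1, …, 175}; by symmetry P[π(i) < π(i+1)] = 1/2.
By linearity: E[X] = 174 · (1/2) = (175 − 1) · (1/2) = 87 ≈ 87.0000.

E[X] = 87 = 87.0000.


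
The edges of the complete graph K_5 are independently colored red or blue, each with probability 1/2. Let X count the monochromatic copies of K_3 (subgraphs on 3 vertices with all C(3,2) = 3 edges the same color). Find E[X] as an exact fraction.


Let X = Σ_S X_S over the C(5, 3) = 10 subsets S of size 3, where X_S = 1 if the K_3 on S is monochromatic.
For a fixed S, the K_3 on S has C(3, 2) = 3 edges. P[all 3 edges red] = (1/2)^3, and likewise for blue, so P[monochromatic] = 2·(1/2)^3 = 2^{1 − 3} = 1/4.
By linearity: E[X] = C(5, 3) · 2^{1 − 3} = 10 · 1/4 = 5/2.
Numerically: E[X] ≈ 2.5000.

E[X] = C(5,3)·2^(1−C(3,2)) = 5/2 ≈ 2.5000.


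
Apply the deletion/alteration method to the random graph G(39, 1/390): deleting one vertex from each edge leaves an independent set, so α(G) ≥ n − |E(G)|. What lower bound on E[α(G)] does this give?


E[|E(G)|] = C(39, 2)·p = 741 · (1/390) = 19/10.
E[α(G)] ≥ n − E[|E(G)|] = 39 − 19/10 = 371/10.
Numerically: ≈ 37.10000.
(This is only a lower bound; the true E[α(G)] may be larger.)

E[α(G)] ≥ 371/10 ≈ 37.10000.


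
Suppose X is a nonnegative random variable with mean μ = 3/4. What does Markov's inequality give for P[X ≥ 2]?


μ = E[X] = 3/4, a = 2.
Markov: P[X ≥ 2] ≤ μ/a = (3/4)/2 = 3/8.
Numerically: ≈ 0.37500.
(Since a = 2 > μ = 0.75000, the bound 3/8 is < 1 and informative.)

P[X ≥ 2] ≤ 3/8 ≈ 0.37500.


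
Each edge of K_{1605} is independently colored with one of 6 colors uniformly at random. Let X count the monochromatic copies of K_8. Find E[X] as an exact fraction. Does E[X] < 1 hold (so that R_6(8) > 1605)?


E[X] = C(1605, 8) · 6^{1 − 28} = 1073226690197348380200 · 6^{−27} = 1073226690197348380200/1023490369077469249536.
As a reduced fraction: E[X] = 14905926252740949725/14215144014964850688 ≈ 1.04859.
Is E[X] < 1? NO.
Since E[X] ≥ 1, the first-moment bound is inconclusive at n = 1605; it does NOT by itself certify R_6(8) > 1605.

E[X] = 14905926252740949725/14215144014964850688 ≈ 1.04859; E[X] ≥ 1; first-moment method inconclusive here.


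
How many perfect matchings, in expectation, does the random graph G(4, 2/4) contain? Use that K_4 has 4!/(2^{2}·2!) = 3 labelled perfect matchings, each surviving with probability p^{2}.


K_4 has 4!/(2^{2}·2!) = 3 labelled perfect matchings.
For each such perfect matching H, let X_H = 1 if all 2 edges of H are present in G. Then P[X_H = 1] = p^{2} = (1/2)^{2} = 1/4.
By linearity: E[X] = Σ_H E[X_H] = 3 · p^{2} = 3 · 1/4 = 3/4.
Numerically: E[X] ≈ 0.75.

E[X] = 3 · (1/2)^{2} = 3/4 ≈ 0.75.


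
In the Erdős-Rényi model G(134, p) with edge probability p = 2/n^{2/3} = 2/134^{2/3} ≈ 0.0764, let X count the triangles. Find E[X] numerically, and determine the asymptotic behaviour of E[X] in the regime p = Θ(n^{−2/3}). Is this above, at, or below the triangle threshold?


Number of potential triangles: C(134, 3) = 392084.
Each occurs with probability p³ ≈ (0.0764)³ ≈ 4.45534e-04.
By linearity: E[X] = C(134, 3)·p³ ≈ 392084 · 4.45534e-04 ≈ 174.687.
Since α = 2/3 < 1, p = c/n^{2/3} ≫ 1/n is above the triangle threshold p ~ 1/n. Asymptotically E[X] ~ (c³/6)·n^{3(1−α)} = (2³/6)·n^{1} → ∞; triangles are abundant w.h.p.

E[X] ≈ 174.687; in regime p = Θ(1/n^{2/3}) E[X] diverges (above the triangle threshold p ~ 1/n).


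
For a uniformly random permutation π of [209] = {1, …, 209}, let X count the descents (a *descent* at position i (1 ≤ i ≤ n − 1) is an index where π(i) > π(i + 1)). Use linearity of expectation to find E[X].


Write X = Σ X_I over i = 1, …, 208, with X_I the indicator of one descent.
There are 208 indicators.
For each fixed i, the pair (π(i), π(i+1)) is a uniformly random ordered pair of distinct values from {1, …, 209}; by symmetry P[π(i) > π(i+1)] = 1/2.
By linearity: E[X] = 208 · (1/2) = (209 − 1) · (1/2) = 104 ≈ 104.000000.

E[X] = 104 = 104.000000.


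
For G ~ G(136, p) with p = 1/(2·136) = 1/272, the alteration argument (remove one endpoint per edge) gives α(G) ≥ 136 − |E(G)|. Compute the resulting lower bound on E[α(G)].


E[|E(G)|] = C(136, 2)·p = 9180 · (1/272) = 135/4.
E[α(G)] ≥ n − E[|E(G)|] = 136 − 135/4 = 409/4.
Numerically: ≈ 102.250000.
(This is only a lower bound; the true E[α(G)] may be larger.)

E[α(G)] ≥ 409/4 ≈ 102.250000.


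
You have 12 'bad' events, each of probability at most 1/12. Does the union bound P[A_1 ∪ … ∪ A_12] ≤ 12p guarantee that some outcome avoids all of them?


Union bound: P[∪_{i=1}^{12} A_i] ≤ Σ_i P[A_i] ≤ 12·p = 12·(1/12) = 1.
Numerically: 1 ≈ 1.000.
Is 1 < 1? NO.
Since the bound 1 is ≥ 1, the union bound is uninformative here; it does NOT by itself certify existence.

12·p = 1 ≈ 1.000; existence NOT certified by the union bound.


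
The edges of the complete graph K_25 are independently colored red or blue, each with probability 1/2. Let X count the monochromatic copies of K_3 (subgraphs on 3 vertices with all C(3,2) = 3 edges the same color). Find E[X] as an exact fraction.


Let X = Σ_S X_S over the C(25, 3) = 2300 subsets S of size 3, where X_S = 1 if the K_3 on S is monochromatic.
For a fixed S, the K_3 on S has C(3, 2) = 3 edges. P[all 3 edges red] = (1/2)^3, and likewise for blue, so P[monochromatic] = 2·(1/2)^3 = 2^{1 − 3} = 1/4.
By linearity: E[X] = C(25, 3) · 2^{1 − 3} = 2300 · 1/4 = 575.
Numerically: E[X] ≈ 575.0000.

E[X] = C(25,3)·2^(1−C(3,2)) = 575 ≈ 575.0000.


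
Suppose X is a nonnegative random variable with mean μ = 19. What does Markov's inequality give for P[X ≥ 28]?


μ = E[X] = 19, a = 28.
Markov: P[X ≥ 28] ≤ μ/a = (19)/28 = 19/28.
Numerically: ≈ 0.679.
(Since a = 28 > μ = 19.000, the bound 19/28 is < 1 and informative.)

P[X ≥ 28] ≤ 19/28 ≈ 0.679.


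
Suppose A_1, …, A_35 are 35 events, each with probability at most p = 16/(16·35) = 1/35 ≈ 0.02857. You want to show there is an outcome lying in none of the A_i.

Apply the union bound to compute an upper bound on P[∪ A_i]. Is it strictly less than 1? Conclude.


Union bound: P[∪_{i=1}^{35} A_i] ≤ Σ_i P[A_i] ≤ 35·p = 35·(1/35) = 1.
Numerically: 1 ≈ 1.00000.
Is 1 < 1? NO.
Since the bound 1 is ≥ 1, the union bound is uninformative here; it does NOT by itself certify existence.

35·p = 1 ≈ 1.00000; existence NOT certified by the union bound.


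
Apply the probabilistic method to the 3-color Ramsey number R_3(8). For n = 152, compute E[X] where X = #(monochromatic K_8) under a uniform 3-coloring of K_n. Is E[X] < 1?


E[X] = C(152, 8) · 3^{1 − 28} = 5859727868575 · 3^{−27} = 5859727868575/7625597484987.
As a reduced fraction: E[X] = 5859727868575/7625597484987 ≈ 0.768429.
Is E[X] < 1? YES.
Since E[X] < 1, there exists a 3-coloring of K_{152} with no monochromatic K_8; hence R_3(8) > 152.

E[X] = 5859727868575/7625597484987 ≈ 0.768429; E[X] < 1, so R_3(8) > 152.


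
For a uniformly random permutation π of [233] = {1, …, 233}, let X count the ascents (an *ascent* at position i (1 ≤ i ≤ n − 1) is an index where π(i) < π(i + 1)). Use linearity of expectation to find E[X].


Write X = Σ X_I over i = 1, …, 232, with X_I the indicator of one ascent.
There are 232 indicators.
For each fixed i, the pair (π(i), π(i+1)) is a uniformly random ordered pair of distinct values from {1, …, 233}; by symmetry P[π(i) < π(i+1)] = 1/2.
By linearity: E[X] = 232 · (1/2) = (233 − 1) · (1/2) = 116 ≈ 116.0000.

E[X] = 116 = 116.0000.


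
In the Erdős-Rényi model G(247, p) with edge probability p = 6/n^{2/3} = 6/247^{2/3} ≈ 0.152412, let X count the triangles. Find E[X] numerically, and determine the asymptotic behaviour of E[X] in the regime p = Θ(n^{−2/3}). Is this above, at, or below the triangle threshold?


Number of potential triangles: C(247, 3) = 2481115.
Each occurs with probability p³ ≈ (0.152412)³ ≈ 3.54046124e-03.
By linearity: E[X] = C(247, 3)·p³ ≈ 2481115 · 3.54046124e-03 ≈ 8784.291498.
Since α = 2/3 < 1, p = c/n^{2/3} ≫ 1/n is above the triangle threshold p ~ 1/n. Asymptotically E[X] ~ (c³/6)·n^{3(1−α)} = (6³/6)·n^{1} → ∞; triangles are abundant w.h.p.

E[X] ≈ 8784.291498; in regime p = Θ(1/n^{2/3}) E[X] diverges (above the triangle threshold p ~ 1/n).


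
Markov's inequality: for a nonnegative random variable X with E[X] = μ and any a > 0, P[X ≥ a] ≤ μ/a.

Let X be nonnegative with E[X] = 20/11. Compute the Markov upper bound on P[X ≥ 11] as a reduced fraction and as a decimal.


μ = E[X] = 20/11, a = 11.
Markov: P[X ≥ 11] ≤ μ/a = (20/11)/11 = 20/121.
Numerically: ≈ 0.165289.
(Since a = 11 > μ = 1.818182, the bound 20/121 is < 1 and informative.)

P[X ≥ 11] ≤ 20/121 ≈ 0.165289.


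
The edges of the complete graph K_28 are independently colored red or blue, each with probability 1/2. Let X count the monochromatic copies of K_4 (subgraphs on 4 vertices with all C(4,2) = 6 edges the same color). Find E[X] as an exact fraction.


Let X = Σ_S X_S over the C(28, 4) = 20475 subsets S of size 4, where X_S = 1 if the K_4 on S is monochromatic.
For a fixed S, the K_4 on S has C(4, 2) = 6 edges. P[all 6 edges red] = (1/2)^6, and likewise for blue, so P[monochromatic] = 2·(1/2)^6 = 2^{1 − 6} = 1/32.
Summing: E[X] = C(28, 4) · 2^{1 − 6} = 20475 · 1/32 = 20475/32.
Numerically: E[X] ≈ 639.8438.

E[X] = C(28,4)·2^(1−C(4,2)) = 20475/32 ≈ 639.8438.


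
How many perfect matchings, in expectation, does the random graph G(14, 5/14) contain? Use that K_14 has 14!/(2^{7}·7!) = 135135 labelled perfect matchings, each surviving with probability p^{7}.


K_14 has 14!/(2^{7}·7!) = 135135 labelled perfect matchings.
For each such perfect matching H, let X_H = 1 if all 7 edges of H are present in G. Then P[X_H = 1] = p^{7} = (5/14)^{7} = 78125/105413504.
By linearity: E[X] = Σ_H E[X_H] = 135135 · p^{7} = 135135 · 78125/105413504 = 1508203125/15059072.
Numerically: E[X] ≈ 100.15.

E[X] = 135135 · (5/14)^{7} = 1508203125/15059072 ≈ 100.15.


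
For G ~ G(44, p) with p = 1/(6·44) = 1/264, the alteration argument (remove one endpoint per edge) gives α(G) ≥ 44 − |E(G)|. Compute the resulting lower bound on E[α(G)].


E[|E(G)|] = C(44, 2)·p = 946 · (1/264) = 43/12.
E[α(G)] ≥ n − E[|E(G)|] = 44 − 43/12 = 485/12.
Numerically: ≈ 40.417.
(This is only a lower bound; the true E[α(G)] may be larger.)

E[α(G)] ≥ 485/12 ≈ 40.417.


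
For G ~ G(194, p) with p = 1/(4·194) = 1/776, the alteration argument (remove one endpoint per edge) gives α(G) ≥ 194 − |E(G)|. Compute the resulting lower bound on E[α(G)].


E[|E(G)|] = C(194, 2)·p = 18721 · (1/776) = 193/8.
E[α(G)] ≥ n − E[|E(G)|] = 194 − 193/8 = 1359/8.
Numerically: ≈ 169.875000.
(This is only a lower bound; the true E[α(G)] may be larger.)

E[α(G)] ≥ 1359/8 ≈ 169.875000.


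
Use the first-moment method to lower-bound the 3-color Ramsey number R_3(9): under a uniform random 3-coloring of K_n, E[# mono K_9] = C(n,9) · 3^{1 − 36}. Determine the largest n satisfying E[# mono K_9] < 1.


We need C(n, 9) · 3^{1 − 36} < 1, i.e. C(n, 9) < 3^{36 − 1} = 50031545098999707.
Check values of n near the boundary:
  n = 296: C(296, 9) = 42513789098994080; 42513789098994080 < 50031545098999707? YES
  n = 297: C(297, 9) = 43842345008337645; 43842345008337645 < 50031545098999707? YES
  n = 298: C(298, 9) = 45207677551849890; 45207677551849890 < 50031545098999707? YES
  n = 299: C(299, 9) = 46610674441390059; 46610674441390059 < 50031545098999707? YES
  n = 300: C(300, 9) = 48052241692154700; 48052241692154700 < 50031545098999707? YES
  n = 301: C(301, 9) = 49533303936090975; 49533303936090975 < 50031545098999707? YES
  n = 302: C(302, 9) = 51054804739588650; 51054804739588650 < 50031545098999707? NO
  n = 303: C(303, 9) = 52617706925494425; 52617706925494425 < 50031545098999707? NO
The largest n with C(n, 9) < 50031545098999707 is n = 301 (where E[X] = 16511101312030325/16677181699666569 ≈ 0.9900). Hence R_3(9) > 301, i.e. R_3(9) ≥ 302.

Largest n = 301; hence R_3(9) > 301.


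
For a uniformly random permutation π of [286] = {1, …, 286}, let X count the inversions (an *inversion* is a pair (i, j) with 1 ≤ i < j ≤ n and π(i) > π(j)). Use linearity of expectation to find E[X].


Write X = Σ X_I over the C(286, 2) = 40755 pairs i < j, with X_I the indicator of one inversion.
There are 40755 indicators.
For each fixed pair i < j, the values π(i) and π(j) are two distinct elements of {1, …, 286} in uniformly random order; by symmetry P[π(i) > π(j)] = 1/2.
By linearity: E[X] = 40755 · (1/2) = C(286, 2) · (1/2) = 40755/2 = 40755/2 ≈ 20377.500.

E[X] = 40755/2 = 20377.500.


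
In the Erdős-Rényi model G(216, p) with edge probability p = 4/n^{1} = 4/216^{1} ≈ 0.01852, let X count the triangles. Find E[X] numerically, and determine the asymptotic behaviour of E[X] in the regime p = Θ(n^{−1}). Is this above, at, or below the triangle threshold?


Number of potential triangles: C(216, 3) = 1656360.
Each occurs with probability p³ ≈ (0.01852)³ ≈ 6.350658e-06.
By linearity: E[X] = C(216, 3)·p³ ≈ 1656360 · 6.350658e-06 ≈ 10.5190.
Here α = 1, so p = 4/n is exactly at the triangle threshold p ~ 1/n. Asymptotically E[X] → c³/6 = 4³/6 = 32/3 ≈ 10.6667, a bounded constant. In this regime the triangle count is asymptotically Poisson(c³/6).

E[X] ≈ 10.5190; in regime p = Θ(1/n^{1}) E[X] stays bounded (at the triangle threshold p ~ 1/n).


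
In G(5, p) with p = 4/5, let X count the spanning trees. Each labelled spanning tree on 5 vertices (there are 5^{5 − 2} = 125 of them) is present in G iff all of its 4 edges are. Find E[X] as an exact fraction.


K_5 has 5^{5 − 2} = 125 labelled spanning trees.
For each such spanning tree H, let X_H = 1 if all 4 edges of H are present in G. Then P[X_H = 1] = p^{4} = (4/5)^{4} = 256/625.
By linearity of expectation: E[X] = Σ_H E[X_H] = 125 · p^{4} = 125 · 256/625 = 256/5.
Numerically: E[X] ≈ 51.2.

E[X] = 125 · (4/5)^{4} = 256/5 ≈ 51.2.


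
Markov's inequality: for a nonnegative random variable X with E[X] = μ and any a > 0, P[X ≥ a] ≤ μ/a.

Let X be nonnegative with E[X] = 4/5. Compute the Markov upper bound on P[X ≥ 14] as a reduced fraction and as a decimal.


μ = E[X] = 4/5, a = 14.
Markov: P[X ≥ 14] ≤ μ/a = (4/5)/14 = 2/35.
Numerically: ≈ 0.057143.
(Since a = 14 > μ = 0.800000, the bound 2/35 is < 1 and informative.)

P[X ≥ 14] ≤ 2/35 ≈ 0.057143.


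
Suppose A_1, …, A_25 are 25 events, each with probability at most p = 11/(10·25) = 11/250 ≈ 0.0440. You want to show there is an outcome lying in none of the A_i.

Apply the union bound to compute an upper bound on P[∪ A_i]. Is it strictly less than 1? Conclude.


Union bound: P[∪_{i=1}^{25} A_i] ≤ Σ_i P[A_i] ≤ 25·p = 25·(11/250) = 11/10.
Numerically: 11/10 ≈ 1.1000.
Is 11/10 < 1? NO.
Since the bound 11/10 is ≥ 1, the union bound is uninformative here; it does NOT by itself certify existence.

25·p = 11/10 ≈ 1.1000; existence NOT certified by the union bound.


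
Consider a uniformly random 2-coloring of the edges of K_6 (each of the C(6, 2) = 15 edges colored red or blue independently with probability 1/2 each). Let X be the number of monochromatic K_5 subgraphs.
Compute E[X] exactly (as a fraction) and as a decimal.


Let X = Σ_S X_S over the C(6, 5) = 6 subsets S of size 5, where X_S = 1 if the K_5 on S is monochromatic.
For a fixed S, the K_5 on S has C(5, 2) = 10 edges. P[all 10 edges red] = (1/2)^10, and likewise for blue, so P[monochromatic] = 2·(1/2)^10 = 2^{1 − 10} = 1/512.
Summing: E[X] = C(6, 5) · 2^{1 − 10} = 6 · 1/512 = 3/256.
Numerically: E[X] ≈ 0.0117.

E[X] = C(6,5)·2^(1−C(5,2)) = 3/256 ≈ 0.0117.


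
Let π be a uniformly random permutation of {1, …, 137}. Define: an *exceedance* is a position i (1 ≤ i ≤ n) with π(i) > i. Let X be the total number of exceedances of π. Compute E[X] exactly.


Write X = Σ_{i=1}^{137} X_i, where X_i = 1_{π(i) > i}.
For each fixed i, π(i) is uniform over {1, …, 137} (marginal of a uniform permutation), so P[π(i) > i] = (n − i)/n. Summing: Σ_{i=1}^{137} (n − i)/n = (0 + 1 + … + 136)/137 = 137(137 − 1)/(2·137) = (137 − 1)/2.
Hence E[X] = Σ_{i=1}^{137} (137 − i)/137 = 68 ≈ 68.000.

E[X] = 68 = 68.000.


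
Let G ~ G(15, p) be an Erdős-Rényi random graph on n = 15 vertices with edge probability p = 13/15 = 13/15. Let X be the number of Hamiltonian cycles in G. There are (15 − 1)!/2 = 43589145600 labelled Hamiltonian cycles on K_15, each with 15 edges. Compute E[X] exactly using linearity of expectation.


K_15 has (15 − 1)!/2 = 43589145600 labelled Hamiltonian cycles.
For each such Hamiltonian cycle H, let X_H = 1 if all 15 edges of H are present in G. Then P[X_H = 1] = p^{15} = (13/15)^{15} = 51185893014090757/437893890380859375.
By linearity: E[X] = Σ_H E[X_H] = 43589145600 · p^{15} = 43589145600 · 51185893014090757/437893890380859375 = 367267381606127548722176/72081298828125.
Numerically: E[X] ≈ 5.1e+09.

E[X] = 43589145600 · (13/15)^{15} = 367267381606127548722176/72081298828125 ≈ 5.1e+09.


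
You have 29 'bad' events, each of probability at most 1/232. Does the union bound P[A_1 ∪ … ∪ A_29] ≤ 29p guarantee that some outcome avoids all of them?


Union bound: P[∪_{i=1}^{29} A_i] ≤ Σ_i P[A_i] ≤ 29·p = 29·(1/232) = 1/8.
Numerically: 1/8 ≈ 0.12500.
Is 1/8 < 1? YES.
Since P[∪ A_i] ≤ 1/8 < 1, the complement has P[∩ A_i^c] ≥ 1 − 1/8 = 7/8 > 0, so some outcome avoids every A_i.

29·p = 1/8 ≈ 0.12500; existence CERTIFIED by the union bound.


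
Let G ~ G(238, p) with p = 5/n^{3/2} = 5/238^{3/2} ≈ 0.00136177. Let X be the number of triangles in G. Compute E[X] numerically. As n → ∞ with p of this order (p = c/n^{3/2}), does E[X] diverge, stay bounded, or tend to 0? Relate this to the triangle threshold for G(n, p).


Number of potential triangles: C(238, 3) = 2218636.
Each occurs with probability p³ ≈ (0.00136177)³ ≈ 2.52530423e-09.
By linearity: E[X] = C(238, 3)·p³ ≈ 2218636 · 2.52530423e-09 ≈ 0.005603.
Since α = 3/2 > 1, p = c/n^{3/2} = o(1/n) is below the triangle threshold p ~ 1/n. Asymptotically E[X] ~ (c³/6)·n^{3(1−α)} = (5³/6)·n^{-1.5} → 0, so by Markov's inequality G has no triangles w.h.p.

E[X] ≈ 0.005603; in regime p = Θ(1/n^{3/2}) E[X] tends to 0 (below the triangle threshold p ~ 1/n).


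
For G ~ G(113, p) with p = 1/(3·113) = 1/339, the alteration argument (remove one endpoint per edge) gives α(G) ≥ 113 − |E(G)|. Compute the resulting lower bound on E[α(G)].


E[|E(G)|] = C(113, 2)·p = 6328 · (1/339) = 56/3.
E[α(G)] ≥ n − E[|E(G)|] = 113 − 56/3 = 283/3.
Numerically: ≈ 94.33333.
(This is only a lower bound; the true E[α(G)] may be larger.)

E[α(G)] ≥ 283/3 ≈ 94.33333.


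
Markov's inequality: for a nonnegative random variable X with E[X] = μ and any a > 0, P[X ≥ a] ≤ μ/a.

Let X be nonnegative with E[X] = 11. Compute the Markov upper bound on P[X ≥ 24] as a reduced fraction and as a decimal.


μ = E[X] = 11, a = 24.
Markov: P[X ≥ 24] ≤ μ/a = (11)/24 = 11/24.
Numerically: ≈ 0.4583.
(Since a = 24 > μ = 11.0000, the bound 11/24 is < 1 and informative.)

P[X ≥ 24] ≤ 11/24 ≈ 0.4583.


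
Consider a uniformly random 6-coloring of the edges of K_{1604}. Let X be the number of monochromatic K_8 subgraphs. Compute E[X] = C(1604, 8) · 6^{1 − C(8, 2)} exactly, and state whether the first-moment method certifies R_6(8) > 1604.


E[X] = C(1604, 8) · 6^{1 − 28} = 1067877273673000226280 · 6^{−27} = 1067877273673000226280/1023490369077469249536.
As a reduced fraction: E[X] = 44494886403041676095/42645432044894552064 ≈ 1.04337.
Is E[X] < 1? NO.
Since E[X] ≥ 1, the first-moment bound is inconclusive at n = 1604; it does NOT by itself certify R_6(8) > 1604.

E[X] = 44494886403041676095/42645432044894552064 ≈ 1.04337; E[X] ≥ 1; first-moment method inconclusive here.


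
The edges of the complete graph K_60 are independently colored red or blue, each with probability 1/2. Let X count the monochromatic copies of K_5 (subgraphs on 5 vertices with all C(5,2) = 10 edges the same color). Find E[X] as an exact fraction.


Let X = Σ_S X_S over the C(60, 5) = 5461512 subsets S of size 5, where X_S = 1 if the K_5 on S is monochromatic.
For a fixed S, the K_5 on S has C(5, 2) = 10 edges. P[all 10 edges red] = (1/2)^10, and likewise for blue, so P[monochromatic] = 2·(1/2)^10 = 2^{1 − 10} = 1/512.
By linearity: E[X] = C(60, 5) · 2^{1 − 10} = 5461512 · 1/512 = 682689/64.
Numerically: E[X] ≈ 10667.016.

E[X] = C(60,5)·2^(1−C(5,2)) = 682689/64 ≈ 10667.016.


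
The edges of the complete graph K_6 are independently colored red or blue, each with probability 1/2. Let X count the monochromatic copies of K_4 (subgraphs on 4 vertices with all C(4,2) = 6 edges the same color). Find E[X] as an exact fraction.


Let X = Σ_S X_S over the C(6, 4) = 15 subsets S of size 4, where X_S = 1 if the K_4 on S is monochromatic.
For a fixed S, the K_4 on S has C(4, 2) = 6 edges. P[all 6 edges red] = (1/2)^6, and likewise for blue, so P[monochromatic] = 2·(1/2)^6 = 2^{1 − 6} = 1/32.
By linearity of expectation: E[X] = C(6, 4) · 2^{1 − 6} = 15 · 1/32 = 15/32.
Numerically: E[X] ≈ 0.469.

E[X] = C(6,4)·2^(1−C(4,2)) = 15/32 ≈ 0.469.


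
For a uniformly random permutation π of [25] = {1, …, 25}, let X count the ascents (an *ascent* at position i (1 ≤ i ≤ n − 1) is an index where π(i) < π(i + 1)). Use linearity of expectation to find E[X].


Write X = Σ X_I over i = 1, …, 24, with X_I the indicator of one ascent.
There are 24 indicators.
For each fixed i, the pair (π(i), π(i+1)) is a uniformly random ordered pair of distinct values from {1, …, 25}; by symmetry P[π(i) < π(i+1)] = 1/2.
By linearity: E[X] = 24 · (1/2) = (25 − 1) · (1/2) = 12 ≈ 12.000.

E[X] = 12 = 12.000.


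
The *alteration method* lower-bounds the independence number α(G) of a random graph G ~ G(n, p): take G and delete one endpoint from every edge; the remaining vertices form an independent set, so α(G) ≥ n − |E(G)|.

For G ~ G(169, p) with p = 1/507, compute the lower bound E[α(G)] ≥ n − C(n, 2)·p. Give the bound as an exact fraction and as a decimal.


E[|E(G)|] = C(169, 2)·p = 14196 · (1/507) = 28.
E[α(G)] ≥ n − E[|E(G)|] = 169 − 28 = 141.
Numerically: ≈ 141.000.
(This is only a lower bound; the true E[α(G)] may be larger.)

E[α(G)] ≥ 141 ≈ 141.000.


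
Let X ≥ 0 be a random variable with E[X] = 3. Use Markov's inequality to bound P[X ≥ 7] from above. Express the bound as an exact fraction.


μ = E[X] = 3, a = 7.
Markov: P[X ≥ 7] ≤ μ/a = (3)/7 = 3/7.
Numerically: ≈ 0.4286.
(Since a = 7 > μ = 3.0000, the bound 3/7 is < 1 and informative.)

P[X ≥ 7] ≤ 3/7 ≈ 0.4286.


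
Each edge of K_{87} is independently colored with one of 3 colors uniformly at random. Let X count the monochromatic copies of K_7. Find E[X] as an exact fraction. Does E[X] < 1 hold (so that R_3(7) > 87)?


E[X] = C(87, 7) · 3^{1 − 21} = 5843355957 · 3^{−20} = 5843355957/3486784401.
As a reduced fraction: E[X] = 72140197/43046721 ≈ 1.67586.
Is E[X] < 1? NO.
Since E[X] ≥ 1, the first-moment bound is inconclusive at n = 87; it does NOT by itself certify R_3(7) > 87.

E[X] = 72140197/43046721 ≈ 1.67586; E[X] ≥ 1; first-moment method inconclusive here.


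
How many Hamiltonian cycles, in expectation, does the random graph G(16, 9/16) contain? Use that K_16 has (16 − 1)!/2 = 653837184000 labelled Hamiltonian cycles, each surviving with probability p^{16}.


K_16 has (16 − 1)!/2 = 653837184000 labelled Hamiltonian cycles.
For each such Hamiltonian cycle H, let X_H = 1 if all 16 edges of H are present in G. Then P[X_H = 1] = p^{16} = (9/16)^{16} = 1853020188851841/18446744073709551616.
By linearity: E[X] = Σ_H E[X_H] = 653837184000 · p^{16} = 653837184000 · 1853020188851841/18446744073709551616 = 1183177248216831945952875/18014398509481984.
Numerically: E[X] ≈ 6.56795e+07.

E[X] = 653837184000 · (9/16)^{16} = 1183177248216831945952875/18014398509481984 ≈ 6.56795e+07.


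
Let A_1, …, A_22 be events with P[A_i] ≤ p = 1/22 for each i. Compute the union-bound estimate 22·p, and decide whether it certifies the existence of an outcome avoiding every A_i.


Union bound: P[∪_{i=1}^{22} A_i] ≤ Σ_i P[A_i] ≤ 22·p = 22·(1/22) = 1.
Numerically: 1 ≈ 1.000000.
Is 1 < 1? NO.
Since the bound 1 is ≥ 1, the union bound is uninformative here; it does NOT by itself certify existence.

22·p = 1 ≈ 1.000000; existence NOT certified by the union bound.


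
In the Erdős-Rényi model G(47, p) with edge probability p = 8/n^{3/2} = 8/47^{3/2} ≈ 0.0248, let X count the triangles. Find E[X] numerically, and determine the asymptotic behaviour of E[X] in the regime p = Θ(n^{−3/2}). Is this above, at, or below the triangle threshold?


Number of potential triangles: C(47, 3) = 16215.
Each occurs with probability p³ ≈ (0.0248)³ ≈ 1.53049e-05.
By linearity: E[X] = C(47, 3)·p³ ≈ 16215 · 1.53049e-05 ≈ 0.248.
Since α = 3/2 > 1, p = c/n^{3/2} = o(1/n) is below the triangle threshold p ~ 1/n. Asymptotically E[X] ~ (c³/6)·n^{3(1−α)} = (8³/6)·n^{-1.5} → 0, so by Markov's inequality G has no triangles w.h.p.

E[X] ≈ 0.248; in regime p = Θ(1/n^{3/2}) E[X] tends to 0 (below the triangle threshold p ~ 1/n).


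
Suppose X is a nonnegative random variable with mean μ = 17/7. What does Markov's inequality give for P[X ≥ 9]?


μ = E[X] = 17/7, a = 9.
Markov: P[X ≥ 9] ≤ μ/a = (17/7)/9 = 17/63.
Numerically: ≈ 0.26984.
(Since a = 9 > μ = 2.42857, the bound 17/63 is < 1 and informative.)

P[X ≥ 9] ≤ 17/63 ≈ 0.26984.


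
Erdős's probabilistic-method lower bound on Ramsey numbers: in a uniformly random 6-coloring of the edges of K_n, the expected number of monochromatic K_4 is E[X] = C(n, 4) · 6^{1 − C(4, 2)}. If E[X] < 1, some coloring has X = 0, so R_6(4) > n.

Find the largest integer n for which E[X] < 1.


We need C(n, 4) · 6^{1 − 6} < 1, i.e. C(n, 4) < 6^{6 − 1} = 7776.
Check values of n near the boundary:
  n = 18: C(18, 4) = 3060; 3060 < 7776? YES
  n = 19: C(19, 4) = 3876; 3876 < 7776? YES
  n = 20: C(20, 4) = 4845; 4845 < 7776? YES
  n = 21: C(21, 4) = 5985; 5985 < 7776? YES
  n = 22: C(22, 4) = 7315; 7315 < 7776? YES
  n = 23: C(23, 4) = 8855; 8855 < 7776? NO
  n = 24: C(24, 4) = 10626; 10626 < 7776? NO
  n = 25: C(25, 4) = 12650; 12650 < 7776? NO
The largest n with C(n, 4) < 7776 is n = 22 (where E[X] = 7315/7776 ≈ 0.940715). Hence R_6(4) > 22, i.e. R_6(4) ≥ 23.

Largest n = 22; hence R_6(4) > 22.


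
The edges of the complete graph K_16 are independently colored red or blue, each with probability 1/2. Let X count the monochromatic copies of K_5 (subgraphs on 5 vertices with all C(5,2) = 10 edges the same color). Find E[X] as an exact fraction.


Let X = Σ_S X_S over the C(16, 5) = 4368 subsets S of size 5, where X_S = 1 if the K_5 on S is monochromatic.
For a fixed S, the K_5 on S has C(5, 2) = 10 edges. P[all 10 edges red] = (1/2)^10, and likewise for blue, so P[monochromatic] = 2·(1/2)^10 = 2^{1 − 10} = 1/512.
Summing: E[X] = C(16, 5) · 2^{1 − 10} = 4368 · 1/512 = 273/32.
Numerically: E[X] ≈ 8.53125.

E[X] = C(16,5)·2^(1−C(5,2)) = 273/32 ≈ 8.53125.
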